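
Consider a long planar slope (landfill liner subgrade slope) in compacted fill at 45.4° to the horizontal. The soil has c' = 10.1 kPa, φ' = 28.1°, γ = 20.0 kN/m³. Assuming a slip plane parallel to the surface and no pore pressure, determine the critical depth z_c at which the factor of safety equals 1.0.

Setting FS = 1.00 in FS = [c' + γz cos²β tanφ'] / [γz sinβ cosβ] and solving for z:
z = c' / [γ cosβ (FS·sinβ − cosβ·tanφ')]
  = 10.1 / [20.0·cos45.4°·(1.00·sin45.4° − cos45.4°·tan28.1°)]
  = 10.1 / [20.0·0.7022·(1.00·0.7120 − 0.7022·0.5340)]
  = 10.1 / 4.7341 = 2.133 m

z_c = 2.13 m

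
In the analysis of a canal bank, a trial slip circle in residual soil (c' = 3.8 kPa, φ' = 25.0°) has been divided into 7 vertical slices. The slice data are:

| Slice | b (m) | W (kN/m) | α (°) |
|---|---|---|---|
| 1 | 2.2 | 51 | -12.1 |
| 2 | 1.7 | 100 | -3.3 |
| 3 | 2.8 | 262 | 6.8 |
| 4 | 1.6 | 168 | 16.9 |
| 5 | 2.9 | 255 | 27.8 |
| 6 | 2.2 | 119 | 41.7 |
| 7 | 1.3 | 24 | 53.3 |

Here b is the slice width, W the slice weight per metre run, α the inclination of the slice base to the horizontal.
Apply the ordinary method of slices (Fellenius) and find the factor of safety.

FS = 1.72

Ordinary method of slices: FS = Σ[c'·Δl_i + (W_i cosα_i)·tanφ'] / Σ W_i sinα_i, with Δl_i = b_i / cosα_i.
Slice 1: Δl = 2.2/cos(-12.1°) = 2.250 m; N'_1 = 51·cos(-12.1°) = 49.9; c'Δl = 8.55; W sinα = -10.7
Slice 2: Δl = 1.7/cos(-3.3°) = 1.703 m; N'_2 = 100·cos(-3.3°) = 99.8; c'Δl = 6.47; W sinα = -5.8
Slice 3: Δl = 2.8/cos6.8° = 2.820 m; N'_3 = 262·cos6.8° = 260.2; c'Δl = 10.72; W sinα = 31.0
Slice 4: Δl = 1.6/cos16.9° = 1.672 m; N'_4 = 168·cos16.9° = 160.7; c'Δl = 6.35; W sinα = 48.8
Slice 5: Δl = 2.9/cos27.8° = 3.278 m; N'_5 = 255·cos27.8° = 225.6; c'Δl = 12.46; W sinα = 118.9
Slice 6: Δl = 2.2/cos41.7° = 2.947 m; N'_6 = 119·cos41.7° = 88.8; c'Δl = 11.20; W sinα = 79.2
Slice 7: Δl = 1.3/cos53.3° = 2.175 m; N'_7 = 24·cos53.3° = 14.3; c'Δl = 8.27; W sinα = 19.2
Σc'Δl = 64.0 kN/m; ΣN' = 899.4 kN/m; ΣW sinα = 280.7 kN/m
Resisting = 64.0 + 899.4·tan25.0° = 64.0 + 419.4 = 483.4 kN/m
FS = 483.4 / 280.7 = 1.722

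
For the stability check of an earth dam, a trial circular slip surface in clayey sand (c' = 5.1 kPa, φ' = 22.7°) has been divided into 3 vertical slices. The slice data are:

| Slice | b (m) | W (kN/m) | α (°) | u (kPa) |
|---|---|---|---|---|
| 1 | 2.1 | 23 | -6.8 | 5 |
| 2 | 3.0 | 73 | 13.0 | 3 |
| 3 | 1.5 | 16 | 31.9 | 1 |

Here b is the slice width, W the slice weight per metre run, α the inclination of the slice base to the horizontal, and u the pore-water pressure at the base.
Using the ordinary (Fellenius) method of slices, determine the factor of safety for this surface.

Ordinary method of slices: FS = Σ[c'·Δl_i + (W_i cosα_i − u_i·Δl_i)·tanφ'] / Σ W_i sinα_i, with Δl_i = b_i / cosα_i.
Slice 1: Δl = 2.1/cos(-6.8°) = 2.115 m; N'_1 = 23·cos(-6.8°) − 5·2.115 = 12.3; c'Δl = 10.79; W sinα = -2.7
Slice 2: Δl = 3.0/cos13.0° = 3.079 m; N'_2 = 73·cos13.0° − 3·3.079 = 61.9; c'Δl = 15.70; W sinα = 16.4
Slice 3: Δl = 1.5/cos31.9° = 1.767 m; N'_3 = 16·cos31.9° − 1·1.767 = 11.8; c'Δl = 9.01; W sinα = 8.5
Σc'Δl = 35.5 kN/m; ΣN' = 86.0 kN/m; ΣW sinα = 22.2 kN/m
Resisting = 35.5 + 86.0·tan22.7° = 35.5 + 36.0 = 71.5 kN/m
FS = 71.5 / 22.2 = 3.226

FS = 3.23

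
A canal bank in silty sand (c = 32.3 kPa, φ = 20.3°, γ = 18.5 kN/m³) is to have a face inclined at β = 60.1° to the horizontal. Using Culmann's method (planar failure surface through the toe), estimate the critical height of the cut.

H_c = 24.50 m

Culmann's analysis gives the critical failure plane at α_cr = (β + φ)/2 = (60.1 + 20.3)/2 = 40.2°, and the critical height
H_c = (4c/γ) · sinβ cosφ / [1 − cos(β − φ)]
    = (4·32.3/18.5) · sin60.1°·cos20.3° / [1 − cos(39.8°)]
    = 6.984 · 0.8669·0.9379 / [1 − 0.7683]
    = 6.984 · 0.8131 / 0.2317
    = 24.50 m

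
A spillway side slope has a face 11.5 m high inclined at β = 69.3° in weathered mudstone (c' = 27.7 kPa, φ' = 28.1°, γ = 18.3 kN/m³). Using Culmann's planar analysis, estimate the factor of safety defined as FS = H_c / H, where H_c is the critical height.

FS = 1.75

H_c = (4c'/γ) · sinβ cosφ' / [1 − cos(β − φ')]
    = (4·27.7/18.3) · sin69.3°·cos28.1° / [1 − cos41.2°]
    = 6.055 · 0.8252 / 0.2476 = 20.18 m
FS = H_c / H = 20.18 / 11.5 = 1.755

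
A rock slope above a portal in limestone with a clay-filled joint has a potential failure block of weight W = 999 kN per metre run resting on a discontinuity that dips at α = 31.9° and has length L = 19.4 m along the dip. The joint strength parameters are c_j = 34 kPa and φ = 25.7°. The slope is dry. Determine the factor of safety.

FS = 2.02

Resolving the block weight along and normal to the plane and applying the Mohr–Coulomb strength on the joint:
N' = W cosα = 999·cos31.9° = 848.1 kN/m
Driving force T = W sinα = 999·sin31.9° = 527.9 kN/m
Resisting force R = c_j·L + N'·tanφ = 34·19.4 + 848.1·tan25.7° = 659.6 + 408.2 = 1067.8 kN/m
FS = R / T = 1067.8 / 527.9 = 2.023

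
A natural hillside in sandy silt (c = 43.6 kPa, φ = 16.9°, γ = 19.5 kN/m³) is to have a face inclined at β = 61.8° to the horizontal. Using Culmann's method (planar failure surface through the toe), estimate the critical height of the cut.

Culmann's analysis gives the critical failure plane at α_cr = (β + φ)/2 = (61.8 + 16.9)/2 = 39.3°, and the critical height
H_c = (4c/γ) · sinβ cosφ / [1 − cos(β − φ)]
    = (4·43.6/19.5) · sin61.8°·cos16.9° / [1 − cos(44.9°)]
    = 8.944 · 0.8813·0.9568 / [1 − 0.7083]
    = 8.944 · 0.8432 / 0.2917
    = 25.86 m

H_c = 25.86 m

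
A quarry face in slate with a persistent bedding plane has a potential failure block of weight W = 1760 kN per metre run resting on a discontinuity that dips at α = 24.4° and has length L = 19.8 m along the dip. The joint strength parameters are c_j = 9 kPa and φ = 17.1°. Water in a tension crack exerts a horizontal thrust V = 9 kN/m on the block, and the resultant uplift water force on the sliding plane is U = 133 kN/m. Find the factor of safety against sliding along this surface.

FS = 0.86

Resolving the block weight along and normal to the plane and applying the Mohr–Coulomb strength on the joint:
N' = W cosα − U − V sinα = 1760·cos24.4° − 133 − 9·sin24.4° = 1466.1 kN/m
Driving force T = W sinα + V cosα = 1760·sin24.4° + 9·cos24.4° = 735.3 kN/m
Resisting force R = c_j·L + N'·tanφ = 9·19.8 + 1466.1·tan17.1° = 178.2 + 451.0 = 629.2 kN/m
FS = R / T = 629.2 / 735.3 = 0.856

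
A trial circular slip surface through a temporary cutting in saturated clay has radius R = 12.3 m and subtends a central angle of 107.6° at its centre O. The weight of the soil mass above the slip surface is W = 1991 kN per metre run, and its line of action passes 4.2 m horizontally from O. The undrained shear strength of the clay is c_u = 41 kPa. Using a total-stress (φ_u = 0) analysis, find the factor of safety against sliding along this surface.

FS = 1.39

Taking moments about the centre O, the resisting moment is provided by the undrained shear strength acting along the arc:
Arc length L_a = R·θ = 12.3·(107.6°·π/180) = 12.3·1.8780 = 23.10 m
M_R = c_u·L_a·R = 41·23.10·12.3 = 11648.9 kN·m/m
M_D = W·d = 1991·4.2 = 8362.2 kN·m/m
FS = M_R / M_D = 11648.9 / 8362.2 = 1.393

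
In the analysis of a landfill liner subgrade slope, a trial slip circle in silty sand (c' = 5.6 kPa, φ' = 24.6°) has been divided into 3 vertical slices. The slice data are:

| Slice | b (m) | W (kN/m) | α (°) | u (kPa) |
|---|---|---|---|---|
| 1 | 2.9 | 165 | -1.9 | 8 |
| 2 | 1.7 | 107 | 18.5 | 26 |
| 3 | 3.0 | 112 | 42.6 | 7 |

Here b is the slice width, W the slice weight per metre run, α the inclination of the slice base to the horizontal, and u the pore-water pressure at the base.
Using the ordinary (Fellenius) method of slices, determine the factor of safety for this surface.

FS = 1.57

Ordinary method of slices: FS = Σ[c'·Δl_i + (W_i cosα_i − u_i·Δl_i)·tanφ'] / Σ W_i sinα_i, with Δl_i = b_i / cosα_i.
Slice 1: Δl = 2.9/cos(-1.9°) = 2.902 m; N'_1 = 165·cos(-1.9°) − 8·2.902 = 141.7; c'Δl = 16.25; W sinα = -5.5
Slice 2: Δl = 1.7/cos18.5° = 1.793 m; N'_2 = 107·cos18.5° − 26·1.793 = 54.9; c'Δl = 10.04; W sinα = 34.0
Slice 3: Δl = 3.0/cos42.6° = 4.076 m; N'_3 = 112·cos42.6° − 7·4.076 = 53.9; c'Δl = 22.82; W sinα = 75.8
Σc'Δl = 49.1 kN/m; ΣN' = 250.5 kN/m; ΣW sinα = 104.3 kN/m
Resisting = 49.1 + 250.5·tan24.6° = 49.1 + 114.7 = 163.8 kN/m
FS = 163.8 / 104.3 = 1.570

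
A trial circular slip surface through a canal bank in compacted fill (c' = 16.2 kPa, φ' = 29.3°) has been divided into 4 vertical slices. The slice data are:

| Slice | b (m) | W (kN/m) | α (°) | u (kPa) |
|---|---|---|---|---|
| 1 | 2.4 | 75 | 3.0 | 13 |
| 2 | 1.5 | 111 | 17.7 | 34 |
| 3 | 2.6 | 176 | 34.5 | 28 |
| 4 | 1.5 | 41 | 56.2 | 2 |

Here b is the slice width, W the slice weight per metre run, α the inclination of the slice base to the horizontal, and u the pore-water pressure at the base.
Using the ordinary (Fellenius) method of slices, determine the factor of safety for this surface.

Ordinary method of slices: FS = Σ[c'·Δl_i + (W_i cosα_i − u_i·Δl_i)·tanφ'] / Σ W_i sinα_i, with Δl_i = b_i / cosα_i.
Slice 1: Δl = 2.4/cos3.0° = 2.403 m; N'_1 = 75·cos3.0° − 13·2.403 = 43.7; c'Δl = 38.93; W sinα = 3.9
Slice 2: Δl = 1.5/cos17.7° = 1.575 m; N'_2 = 111·cos17.7° − 34·1.575 = 52.2; c'Δl = 25.51; W sinα = 33.7
Slice 3: Δl = 2.6/cos34.5° = 3.155 m; N'_3 = 176·cos34.5° − 28·3.155 = 56.7; c'Δl = 51.11; W sinα = 99.7
Slice 4: Δl = 1.5/cos56.2° = 2.696 m; N'_4 = 41·cos56.2° − 2·2.696 = 17.4; c'Δl = 43.68; W sinα = 34.1
Σc'Δl = 159.2 kN/m; ΣN' = 170.0 kN/m; ΣW sinα = 171.4 kN/m
Resisting = 159.2 + 170.0·tan29.3° = 159.2 + 95.4 = 254.6 kN/m
FS = 254.6 / 171.4 = 1.485

FS = 1.49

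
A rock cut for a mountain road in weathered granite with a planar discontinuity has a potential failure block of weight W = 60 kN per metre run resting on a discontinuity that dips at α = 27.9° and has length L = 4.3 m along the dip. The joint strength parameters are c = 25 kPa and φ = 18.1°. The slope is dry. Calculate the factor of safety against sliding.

Resolving the block weight along and normal to the plane and applying the Mohr–Coulomb strength on the joint:
N' = W cosα = 60·cos27.9° = 53.0 kN/m
Driving force T = W sinα = 60·sin27.9° = 28.1 kN/m
Resisting force R = c·L + N'·tanφ = 25·4.3 + 53.0·tan18.1° = 107.5 + 17.3 = 124.8 kN/m
FS = R / T = 124.8 / 28.1 = 4.446

FS = 4.45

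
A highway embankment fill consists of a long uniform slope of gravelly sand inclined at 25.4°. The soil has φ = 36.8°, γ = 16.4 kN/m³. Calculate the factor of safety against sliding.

For a dry cohesionless infinite slope the factor of safety is FS = tanφ / tanβ.
FS = tan36.8° / tan25.4° = 0.7481 / 0.4748 = 1.575

FS = 1.58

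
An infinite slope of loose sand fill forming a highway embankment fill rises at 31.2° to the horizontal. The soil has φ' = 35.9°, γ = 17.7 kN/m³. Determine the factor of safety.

For a dry cohesionless infinite slope the factor of safety is FS = tanφ' / tanβ.
FS = tan35.9° / tan31.2° = 0.7239 / 0.6056 = 1.195

FS = 1.20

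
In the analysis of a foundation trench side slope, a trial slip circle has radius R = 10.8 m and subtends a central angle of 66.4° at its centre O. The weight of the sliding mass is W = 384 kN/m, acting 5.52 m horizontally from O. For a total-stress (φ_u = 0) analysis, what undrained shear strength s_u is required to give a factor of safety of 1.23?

s_u = 19.3 kPa

FS = s_u·L_a·R / (W·d), so s_u = FS·W·d / (L_a·R).
Arc length L_a = R·θ = 10.8·(66.4°·π/180) = 10.8·1.1589 = 12.52 m
s_u = 1.23·384·5.52 / (12.52·10.8) = 2607.2 / 135.17 = 19.29 kPa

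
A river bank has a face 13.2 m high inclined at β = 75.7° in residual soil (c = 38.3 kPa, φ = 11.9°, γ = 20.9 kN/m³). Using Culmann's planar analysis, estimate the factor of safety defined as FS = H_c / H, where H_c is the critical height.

H_c = (4c/γ) · sinβ cosφ / [1 − cos(β − φ)]
    = (4·38.3/20.9) · sin75.7°·cos11.9° / [1 − cos63.8°]
    = 7.330 · 0.9482 / 0.5585 = 12.44 m
FS = H_c / H = 12.44 / 13.2 = 0.943

FS = 0.94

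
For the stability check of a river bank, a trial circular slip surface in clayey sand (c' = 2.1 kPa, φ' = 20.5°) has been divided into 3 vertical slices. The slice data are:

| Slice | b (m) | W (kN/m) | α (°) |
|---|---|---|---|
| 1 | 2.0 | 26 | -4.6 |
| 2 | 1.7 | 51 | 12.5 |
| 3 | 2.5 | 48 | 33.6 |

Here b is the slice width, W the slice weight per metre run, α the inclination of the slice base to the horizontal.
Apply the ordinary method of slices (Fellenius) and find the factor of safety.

Ordinary method of slices: FS = Σ[c'·Δl_i + (W_i cosα_i)·tanφ'] / Σ W_i sinα_i, with Δl_i = b_i / cosα_i.
Slice 1: Δl = 2.0/cos(-4.6°) = 2.006 m; N'_1 = 26·cos(-4.6°) = 25.9; c'Δl = 4.21; W sinα = -2.1
Slice 2: Δl = 1.7/cos12.5° = 1.741 m; N'_2 = 51·cos12.5° = 49.8; c'Δl = 3.66; W sinα = 11.0
Slice 3: Δl = 2.5/cos33.6° = 3.001 m; N'_3 = 48·cos33.6° = 40.0; c'Δl = 6.30; W sinα = 26.6
Σc'Δl = 14.2 kN/m; ΣN' = 115.7 kN/m; ΣW sinα = 35.5 kN/m
Resisting = 14.2 + 115.7·tan20.5° = 14.2 + 43.3 = 57.4 kN/m
FS = 57.4 / 35.5 = 1.617

FS = 1.62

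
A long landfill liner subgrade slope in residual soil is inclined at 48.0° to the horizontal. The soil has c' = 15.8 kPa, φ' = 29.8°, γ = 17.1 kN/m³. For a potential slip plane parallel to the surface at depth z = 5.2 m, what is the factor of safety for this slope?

For an infinite slope with a slip plane parallel to the surface (no pore pressure): FS = [c' + γz cos²β tanφ'] / [γz sinβ cosβ].
γz = 17.1·5.2 = 88.92 kN/m²
Numerator = 15.8 + 88.92·cos²48.0°·tan29.8° = 15.8 + 88.92·0.4477·0.5727 = 38.601 kPa
Denominator = 88.92·sin48.0°·cos48.0° = 88.92·0.7431·0.6691 = 44.216 kPa
FS = 38.601 / 44.216 = 0.873

FS = 0.87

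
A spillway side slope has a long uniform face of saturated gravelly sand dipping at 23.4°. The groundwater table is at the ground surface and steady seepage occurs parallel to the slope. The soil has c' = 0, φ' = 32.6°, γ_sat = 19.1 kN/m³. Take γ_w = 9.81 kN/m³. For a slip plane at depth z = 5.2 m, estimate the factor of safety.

FS = 0.72

With seepage parallel to the slope and the water table at the surface, the effective normal stress on the slip plane uses the buoyant unit weight γ' = γ_sat − γ_w while the driving shear stress uses γ_sat:
FS = [c' + γ' z cos²β tanφ'] / [γ_sat z sinβ cosβ]
(For c' = 0 this reduces to FS = (γ'/γ_sat)·tanφ'/tanβ.)
γ' = 19.1 − 9.81 = 9.29 kN/m³
Numerator = 0.0 + 9.29·5.2·cos²23.4°·tan32.6° = 0.0 + 9.29·5.2·0.8423·0.6395 = 26.021 kPa
Denominator = 19.1·5.2·sin23.4°·cos23.4° = 19.1·5.2·0.3971·0.9178 = 36.201 kPa
FS = 26.021 / 36.201 = 0.719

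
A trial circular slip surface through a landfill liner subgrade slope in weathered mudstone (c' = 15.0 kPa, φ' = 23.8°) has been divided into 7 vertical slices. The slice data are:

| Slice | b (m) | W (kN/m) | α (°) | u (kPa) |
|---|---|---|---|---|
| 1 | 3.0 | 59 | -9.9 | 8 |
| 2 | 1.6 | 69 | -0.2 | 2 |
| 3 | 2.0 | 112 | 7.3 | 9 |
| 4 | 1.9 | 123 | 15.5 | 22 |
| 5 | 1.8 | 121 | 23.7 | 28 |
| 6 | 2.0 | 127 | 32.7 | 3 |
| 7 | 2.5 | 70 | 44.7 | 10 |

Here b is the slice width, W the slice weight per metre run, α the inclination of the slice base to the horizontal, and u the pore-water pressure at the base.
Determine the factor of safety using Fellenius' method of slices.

Ordinary method of slices: FS = Σ[c'·Δl_i + (W_i cosα_i − u_i·Δl_i)·tanφ'] / Σ W_i sinα_i, with Δl_i = b_i / cosα_i.
Slice 1: Δl = 3.0/cos(-9.9°) = 3.045 m; N'_1 = 59·cos(-9.9°) − 8·3.045 = 33.8; c'Δl = 45.68; W sinα = -10.1
Slice 2: Δl = 1.6/cos(-0.2°) = 1.600 m; N'_2 = 69·cos(-0.2°) − 2·1.600 = 65.8; c'Δl = 24.00; W sinα = -0.2
Slice 3: Δl = 2.0/cos7.3° = 2.016 m; N'_3 = 112·cos7.3° − 9·2.016 = 92.9; c'Δl = 30.25; W sinα = 14.2
Slice 4: Δl = 1.9/cos15.5° = 1.972 m; N'_4 = 123·cos15.5° − 22·1.972 = 75.1; c'Δl = 29.58; W sinα = 32.9
Slice 5: Δl = 1.8/cos23.7° = 1.966 m; N'_5 = 121·cos23.7° − 28·1.966 = 55.8; c'Δl = 29.49; W sinα = 48.6
Slice 6: Δl = 2.0/cos32.7° = 2.377 m; N'_6 = 127·cos32.7° − 3·2.377 = 99.7; c'Δl = 35.65; W sinα = 68.6
Slice 7: Δl = 2.5/cos44.7° = 3.517 m; N'_7 = 70·cos44.7° − 10·3.517 = 14.6; c'Δl = 52.76; W sinα = 49.2
Σc'Δl = 247.4 kN/m; ΣN' = 437.7 kN/m; ΣW sinα = 203.2 kN/m
Resisting = 247.4 + 437.7·tan23.8° = 247.4 + 193.1 = 440.5 kN/m
FS = 440.5 / 203.2 = 2.168

FS = 2.17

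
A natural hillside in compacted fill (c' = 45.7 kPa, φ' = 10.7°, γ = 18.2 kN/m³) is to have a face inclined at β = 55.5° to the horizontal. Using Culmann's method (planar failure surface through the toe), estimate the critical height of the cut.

H_c = 28.01 m

Culmann's analysis gives the critical failure plane at α_cr = (β + φ')/2 = (55.5 + 10.7)/2 = 33.1°, and the critical height
H_c = (4c'/γ) · sinβ cosφ' / [1 − cos(β − φ')]
    = (4·45.7/18.2) · sin55.5°·cos10.7° / [1 − cos(44.8°)]
    = 10.044 · 0.8241·0.9826 / [1 − 0.7096]
    = 10.044 · 0.8098 / 0.2904
    = 28.01 m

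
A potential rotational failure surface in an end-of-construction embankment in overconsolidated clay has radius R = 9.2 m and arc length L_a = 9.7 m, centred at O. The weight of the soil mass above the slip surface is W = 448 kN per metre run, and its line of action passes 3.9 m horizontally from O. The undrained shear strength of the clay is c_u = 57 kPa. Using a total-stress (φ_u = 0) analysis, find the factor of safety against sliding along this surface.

FS = 2.91

Taking moments about the centre O, the resisting moment is provided by the undrained shear strength acting along the arc:
M_R = c_u·L_a·R = 57·9.70·9.2 = 5086.7 kN·m/m
M_D = W·d = 448·3.9 = 1747.2 kN·m/m
FS = M_R / M_D = 5086.7 / 1747.2 = 2.911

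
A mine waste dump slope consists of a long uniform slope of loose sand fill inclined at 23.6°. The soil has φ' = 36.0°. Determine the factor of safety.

FS = 1.66

For a dry cohesionless infinite slope the factor of safety is FS = tanφ' / tanβ.
FS = tan36.0° / tan23.6° = 0.7265 / 0.4369 = 1.663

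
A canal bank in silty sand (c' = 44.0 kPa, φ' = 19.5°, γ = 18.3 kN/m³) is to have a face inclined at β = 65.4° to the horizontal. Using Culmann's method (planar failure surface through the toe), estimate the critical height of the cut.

H_c = 27.11 m

Culmann's analysis gives the critical failure plane at α_cr = (β + φ')/2 = (65.4 + 19.5)/2 = 42.5°, and the critical height
H_c = (4c'/γ) · sinβ cosφ' / [1 − cos(β − φ')]
    = (4·44.0/18.3) · sin65.4°·cos19.5° / [1 − cos(45.9°)]
    = 9.617 · 0.9092·0.9426 / [1 − 0.6959]
    = 9.617 · 0.8571 / 0.3041
    = 27.11 m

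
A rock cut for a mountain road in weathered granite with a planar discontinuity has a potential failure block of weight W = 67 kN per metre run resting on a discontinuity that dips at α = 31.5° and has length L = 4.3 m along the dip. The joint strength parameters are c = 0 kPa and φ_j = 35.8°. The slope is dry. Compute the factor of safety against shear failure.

FS = 1.18

Resolving the block weight along and normal to the plane and applying the Mohr–Coulomb strength on the joint:
N' = W cosα = 67·cos31.5° = 57.1 kN/m
Driving force T = W sinα = 67·sin31.5° = 35.0 kN/m
Resisting force R = c·L + N'·tanφ_j = 0·4.3 + 57.1·tan35.8° = 0.0 + 41.2 = 41.2 kN/m
FS = R / T = 41.2 / 35.0 = 1.177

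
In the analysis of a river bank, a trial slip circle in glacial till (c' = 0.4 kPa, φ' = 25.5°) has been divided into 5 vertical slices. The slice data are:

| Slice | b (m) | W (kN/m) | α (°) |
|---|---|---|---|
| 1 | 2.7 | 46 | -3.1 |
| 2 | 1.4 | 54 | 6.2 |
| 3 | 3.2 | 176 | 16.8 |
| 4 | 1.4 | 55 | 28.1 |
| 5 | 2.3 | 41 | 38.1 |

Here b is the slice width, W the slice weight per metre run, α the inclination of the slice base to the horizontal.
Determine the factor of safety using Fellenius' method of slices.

FS = 1.62

Ordinary method of slices: FS = Σ[c'·Δl_i + (W_i cosα_i)·tanφ'] / Σ W_i sinα_i, with Δl_i = b_i / cosα_i.
Slice 1: Δl = 2.7/cos(-3.1°) = 2.704 m; N'_1 = 46·cos(-3.1°) = 45.9; c'Δl = 1.08; W sinα = -2.5
Slice 2: Δl = 1.4/cos6.2° = 1.408 m; N'_2 = 54·cos6.2° = 53.7; c'Δl = 0.56; W sinα = 5.8
Slice 3: Δl = 3.2/cos16.8° = 3.343 m; N'_3 = 176·cos16.8° = 168.5; c'Δl = 1.34; W sinα = 50.9
Slice 4: Δl = 1.4/cos28.1° = 1.587 m; N'_4 = 55·cos28.1° = 48.5; c'Δl = 0.63; W sinα = 25.9
Slice 5: Δl = 2.3/cos38.1° = 2.923 m; N'_5 = 41·cos38.1° = 32.3; c'Δl = 1.17; W sinα = 25.3
Σc'Δl = 4.8 kN/m; ΣN' = 348.9 kN/m; ΣW sinα = 105.4 kN/m
Resisting = 4.8 + 348.9·tan25.5° = 4.8 + 166.4 = 171.2 kN/m
FS = 171.2 / 105.4 = 1.624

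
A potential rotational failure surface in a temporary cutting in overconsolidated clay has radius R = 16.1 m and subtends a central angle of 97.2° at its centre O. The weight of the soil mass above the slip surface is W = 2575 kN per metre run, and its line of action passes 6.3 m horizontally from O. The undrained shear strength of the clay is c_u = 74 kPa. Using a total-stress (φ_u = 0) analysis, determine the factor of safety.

FS = 2.01

Taking moments about the centre O, the resisting moment is provided by the undrained shear strength acting along the arc:
Arc length L_a = R·θ = 16.1·(97.2°·π/180) = 16.1·1.6965 = 27.31 m
M_R = c_u·L_a·R = 74·27.31·16.1 = 32540.7 kN·m/m
M_D = W·d = 2575·6.3 = 16222.5 kN·m/m
FS = M_R / M_D = 32540.7 / 16222.5 = 2.006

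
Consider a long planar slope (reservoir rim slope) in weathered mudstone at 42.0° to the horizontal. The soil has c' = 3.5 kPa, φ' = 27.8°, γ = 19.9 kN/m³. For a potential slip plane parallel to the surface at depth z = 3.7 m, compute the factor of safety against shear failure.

FS = 0.68

For an infinite slope with a slip plane parallel to the surface (no pore pressure): FS = [c' + γz cos²β tanφ'] / [γz sinβ cosβ].
γz = 19.9·3.7 = 73.63 kN/m²
Numerator = 3.5 + 73.63·cos²42.0°·tan27.8° = 3.5 + 73.63·0.5523·0.5272 = 24.939 kPa
Denominator = 73.63·sin42.0°·cos42.0° = 73.63·0.6691·0.7431 = 36.613 kPa
FS = 24.939 / 36.613 = 0.681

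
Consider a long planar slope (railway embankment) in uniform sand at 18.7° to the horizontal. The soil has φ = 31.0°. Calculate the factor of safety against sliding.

FS = 1.78

For a dry cohesionless infinite slope the factor of safety is FS = tanφ / tanβ.
FS = tan31.0° / tan18.7° = 0.6009 / 0.3385 = 1.775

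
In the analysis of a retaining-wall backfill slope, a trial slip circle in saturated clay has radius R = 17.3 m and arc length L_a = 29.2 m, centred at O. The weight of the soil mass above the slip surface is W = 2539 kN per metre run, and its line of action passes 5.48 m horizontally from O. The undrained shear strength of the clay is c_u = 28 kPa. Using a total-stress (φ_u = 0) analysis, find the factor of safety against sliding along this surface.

FS = 1.02

Taking moments about the centre O, the resisting moment is provided by the undrained shear strength acting along the arc:
M_R = c_u·L_a·R = 28·29.20·17.3 = 14144.5 kN·m/m
M_D = W·d = 2539·5.48 = 13913.7 kN·m/m
FS = M_R / M_D = 14144.5 / 13913.7 = 1.017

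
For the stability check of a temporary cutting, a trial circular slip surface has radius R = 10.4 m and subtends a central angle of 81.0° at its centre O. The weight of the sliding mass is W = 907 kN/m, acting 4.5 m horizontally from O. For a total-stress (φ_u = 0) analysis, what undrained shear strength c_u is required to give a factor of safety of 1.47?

c_u = 39.2 kPa

FS = c_u·L_a·R / (W·d), so c_u = FS·W·d / (L_a·R).
Arc length L_a = R·θ = 10.4·(81.0°·π/180) = 10.4·1.4137 = 14.70 m
c_u = 1.47·907·4.5 / (14.70·10.4) = 5999.8 / 152.91 = 39.24 kPa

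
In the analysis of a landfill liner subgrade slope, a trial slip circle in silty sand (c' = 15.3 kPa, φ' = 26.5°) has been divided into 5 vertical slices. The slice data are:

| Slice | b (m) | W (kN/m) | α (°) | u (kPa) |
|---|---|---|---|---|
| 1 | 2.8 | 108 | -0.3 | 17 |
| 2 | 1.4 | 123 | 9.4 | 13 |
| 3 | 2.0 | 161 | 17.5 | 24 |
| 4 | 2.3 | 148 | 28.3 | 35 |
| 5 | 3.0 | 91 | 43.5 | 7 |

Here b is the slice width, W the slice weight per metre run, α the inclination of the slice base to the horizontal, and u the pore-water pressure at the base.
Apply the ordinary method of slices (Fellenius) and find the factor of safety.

Ordinary method of slices: FS = Σ[c'·Δl_i + (W_i cosα_i − u_i·Δl_i)·tanφ'] / Σ W_i sinα_i, with Δl_i = b_i / cosα_i.
Slice 1: Δl = 2.8/cos(-0.3°) = 2.800 m; N'_1 = 108·cos(-0.3°) − 17·2.800 = 60.4; c'Δl = 42.84; W sinα = -0.6
Slice 2: Δl = 1.4/cos9.4° = 1.419 m; N'_2 = 123·cos9.4° − 13·1.419 = 102.9; c'Δl = 21.71; W sinα = 20.1
Slice 3: Δl = 2.0/cos17.5° = 2.097 m; N'_3 = 161·cos17.5° − 24·2.097 = 103.2; c'Δl = 32.08; W sinα = 48.4
Slice 4: Δl = 2.3/cos28.3° = 2.612 m; N'_4 = 148·cos28.3° − 35·2.612 = 38.9; c'Δl = 39.97; W sinα = 70.2
Slice 5: Δl = 3.0/cos43.5° = 4.136 m; N'_5 = 91·cos43.5° − 7·4.136 = 37.1; c'Δl = 63.28; W sinα = 62.6
Σc'Δl = 199.9 kN/m; ΣN' = 342.5 kN/m; ΣW sinα = 200.7 kN/m
Resisting = 199.9 + 342.5·tan26.5° = 199.9 + 170.7 = 370.6 kN/m
FS = 370.6 / 200.7 = 1.846

FS = 1.85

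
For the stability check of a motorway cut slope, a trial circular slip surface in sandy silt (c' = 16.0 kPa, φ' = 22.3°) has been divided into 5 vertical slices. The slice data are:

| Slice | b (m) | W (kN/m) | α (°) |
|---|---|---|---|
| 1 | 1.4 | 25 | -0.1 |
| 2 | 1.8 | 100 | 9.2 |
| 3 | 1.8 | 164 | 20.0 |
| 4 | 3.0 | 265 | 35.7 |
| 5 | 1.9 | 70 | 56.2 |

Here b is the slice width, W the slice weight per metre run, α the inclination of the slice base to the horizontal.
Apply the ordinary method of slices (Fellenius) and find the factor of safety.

Ordinary method of slices: FS = Σ[c'·Δl_i + (W_i cosα_i)·tanφ'] / Σ W_i sinα_i, with Δl_i = b_i / cosα_i.
Slice 1: Δl = 1.4/cos(-0.1°) = 1.400 m; N'_1 = 25·cos(-0.1°) = 25.0; c'Δl = 22.40; W sinα = -0.0
Slice 2: Δl = 1.8/cos9.2° = 1.823 m; N'_2 = 100·cos9.2° = 98.7; c'Δl = 29.18; W sinα = 16.0
Slice 3: Δl = 1.8/cos20.0° = 1.916 m; N'_3 = 164·cos20.0° = 154.1; c'Δl = 30.65; W sinα = 56.1
Slice 4: Δl = 3.0/cos35.7° = 3.694 m; N'_4 = 265·cos35.7° = 215.2; c'Δl = 59.11; W sinα = 154.6
Slice 5: Δl = 1.9/cos56.2° = 3.415 m; N'_5 = 70·cos56.2° = 38.9; c'Δl = 54.65; W sinα = 58.2
Σc'Δl = 196.0 kN/m; ΣN' = 532.0 kN/m; ΣW sinα = 284.8 kN/m
Resisting = 196.0 + 532.0·tan22.3° = 196.0 + 218.2 = 414.2 kN/m
FS = 414.2 / 284.8 = 1.454

FS = 1.45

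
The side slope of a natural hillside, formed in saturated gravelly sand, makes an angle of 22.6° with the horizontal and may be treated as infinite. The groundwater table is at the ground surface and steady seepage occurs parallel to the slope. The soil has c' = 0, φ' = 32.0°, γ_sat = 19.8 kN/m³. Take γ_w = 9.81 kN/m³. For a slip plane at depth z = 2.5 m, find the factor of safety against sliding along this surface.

FS = 0.76

With seepage parallel to the slope and the water table at the surface, the effective normal stress on the slip plane uses the buoyant unit weight γ' = γ_sat − γ_w while the driving shear stress uses γ_sat:
FS = [c' + γ' z cos²β tanφ'] / [γ_sat z sinβ cosβ]
(For c' = 0 this reduces to FS = (γ'/γ_sat)·tanφ'/tanβ.)
γ' = 19.8 − 9.81 = 9.99 kN/m³
Numerator = 0.0 + 9.99·2.5·cos²22.6°·tan32.0° = 0.0 + 9.99·2.5·0.8523·0.6249 = 13.301 kPa
Denominator = 19.8·2.5·sin22.6°·cos22.6° = 19.8·2.5·0.3843·0.9232 = 17.562 kPa
FS = 13.301 / 17.562 = 0.757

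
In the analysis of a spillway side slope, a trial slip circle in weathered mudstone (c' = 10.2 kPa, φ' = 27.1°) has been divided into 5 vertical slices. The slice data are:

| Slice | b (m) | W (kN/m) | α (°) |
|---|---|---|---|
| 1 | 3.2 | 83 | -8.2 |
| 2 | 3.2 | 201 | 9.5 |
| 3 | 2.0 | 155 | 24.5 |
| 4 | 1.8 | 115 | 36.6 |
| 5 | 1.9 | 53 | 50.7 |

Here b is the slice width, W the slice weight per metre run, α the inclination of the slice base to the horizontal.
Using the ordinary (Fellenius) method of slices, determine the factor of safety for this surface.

FS = 2.16

Ordinary method of slices: FS = Σ[c'·Δl_i + (W_i cosα_i)·tanφ'] / Σ W_i sinα_i, with Δl_i = b_i / cosα_i.
Slice 1: Δl = 3.2/cos(-8.2°) = 3.233 m; N'_1 = 83·cos(-8.2°) = 82.2; c'Δl = 32.98; W sinα = -11.8
Slice 2: Δl = 3.2/cos9.5° = 3.244 m; N'_2 = 201·cos9.5° = 198.2; c'Δl = 33.09; W sinα = 33.2
Slice 3: Δl = 2.0/cos24.5° = 2.198 m; N'_3 = 155·cos24.5° = 141.0; c'Δl = 22.42; W sinα = 64.3
Slice 4: Δl = 1.8/cos36.6° = 2.242 m; N'_4 = 115·cos36.6° = 92.3; c'Δl = 22.87; W sinα = 68.6
Slice 5: Δl = 1.9/cos50.7° = 3.000 m; N'_5 = 53·cos50.7° = 33.6; c'Δl = 30.60; W sinα = 41.0
Σc'Δl = 142.0 kN/m; ΣN' = 547.3 kN/m; ΣW sinα = 195.2 kN/m
Resisting = 142.0 + 547.3·tan27.1° = 142.0 + 280.1 = 422.0 kN/m
FS = 422.0 / 195.2 = 2.162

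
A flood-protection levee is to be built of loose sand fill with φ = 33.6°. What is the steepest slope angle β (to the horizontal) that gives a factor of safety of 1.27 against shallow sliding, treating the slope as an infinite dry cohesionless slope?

β = 27.6°

For an infinite dry cohesionless slope FS = tanφ/tanβ, so tanβ = tanφ / FS.
tanβ = tan33.6° / 1.27 = 0.6644 / 1.27 = 0.5231
β = arctan(0.5231) = 27.62°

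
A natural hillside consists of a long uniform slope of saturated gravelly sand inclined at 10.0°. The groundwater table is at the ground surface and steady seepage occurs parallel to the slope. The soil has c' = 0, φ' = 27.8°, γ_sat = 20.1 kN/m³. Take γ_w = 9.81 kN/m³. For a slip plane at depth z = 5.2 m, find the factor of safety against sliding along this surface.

With seepage parallel to the slope and the water table at the surface, the effective normal stress on the slip plane uses the buoyant unit weight γ' = γ_sat − γ_w while the driving shear stress uses γ_sat:
FS = [c' + γ' z cos²β tanφ'] / [γ_sat z sinβ cosβ]
(For c' = 0 this reduces to FS = (γ'/γ_sat)·tanφ'/tanβ.)
γ' = 20.1 − 9.81 = 10.29 kN/m³
Numerator = 0.0 + 10.29·5.2·cos²10.0°·tan27.8° = 0.0 + 10.29·5.2·0.9698·0.5272 = 27.361 kPa
Denominator = 20.1·5.2·sin10.0°·cos10.0° = 20.1·5.2·0.1736·0.9848 = 17.874 kPa
FS = 27.361 / 17.874 = 1.531

FS = 1.53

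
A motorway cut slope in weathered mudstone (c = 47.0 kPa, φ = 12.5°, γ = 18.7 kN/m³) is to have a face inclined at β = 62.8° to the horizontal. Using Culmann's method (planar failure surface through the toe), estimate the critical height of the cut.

H_c = 24.17 m

Culmann's analysis gives the critical failure plane at α_cr = (β + φ)/2 = (62.8 + 12.5)/2 = 37.6°, and the critical height
H_c = (4c/γ) · sinβ cosφ / [1 − cos(β − φ)]
    = (4·47.0/18.7) · sin62.8°·cos12.5° / [1 − cos(50.3°)]
    = 10.053 · 0.8894·0.9763 / [1 − 0.6388]
    = 10.053 · 0.8683 / 0.3612
    = 24.17 m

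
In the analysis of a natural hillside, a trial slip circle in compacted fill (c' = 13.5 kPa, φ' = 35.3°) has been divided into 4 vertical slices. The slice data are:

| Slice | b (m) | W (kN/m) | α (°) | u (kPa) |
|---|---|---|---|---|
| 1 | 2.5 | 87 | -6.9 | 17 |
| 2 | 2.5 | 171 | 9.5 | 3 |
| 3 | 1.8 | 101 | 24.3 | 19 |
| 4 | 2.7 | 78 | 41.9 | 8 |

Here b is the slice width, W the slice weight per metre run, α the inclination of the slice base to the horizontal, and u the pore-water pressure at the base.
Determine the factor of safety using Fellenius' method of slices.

Ordinary method of slices: FS = Σ[c'·Δl_i + (W_i cosα_i − u_i·Δl_i)·tanφ'] / Σ W_i sinα_i, with Δl_i = b_i / cosα_i.
Slice 1: Δl = 2.5/cos(-6.9°) = 2.518 m; N'_1 = 87·cos(-6.9°) − 17·2.518 = 43.6; c'Δl = 34.00; W sinα = -10.5
Slice 2: Δl = 2.5/cos9.5° = 2.535 m; N'_2 = 171·cos9.5° − 3·2.535 = 161.1; c'Δl = 34.22; W sinα = 28.2
Slice 3: Δl = 1.8/cos24.3° = 1.975 m; N'_3 = 101·cos24.3° − 19·1.975 = 54.5; c'Δl = 26.66; W sinα = 41.6
Slice 4: Δl = 2.7/cos41.9° = 3.628 m; N'_4 = 78·cos41.9° − 8·3.628 = 29.0; c'Δl = 48.97; W sinα = 52.1
Σc'Δl = 143.8 kN/m; ΣN' = 288.2 kN/m; ΣW sinα = 111.4 kN/m
Resisting = 143.8 + 288.2·tan35.3° = 143.8 + 204.0 = 347.9 kN/m
FS = 347.9 / 111.4 = 3.122

FS = 3.12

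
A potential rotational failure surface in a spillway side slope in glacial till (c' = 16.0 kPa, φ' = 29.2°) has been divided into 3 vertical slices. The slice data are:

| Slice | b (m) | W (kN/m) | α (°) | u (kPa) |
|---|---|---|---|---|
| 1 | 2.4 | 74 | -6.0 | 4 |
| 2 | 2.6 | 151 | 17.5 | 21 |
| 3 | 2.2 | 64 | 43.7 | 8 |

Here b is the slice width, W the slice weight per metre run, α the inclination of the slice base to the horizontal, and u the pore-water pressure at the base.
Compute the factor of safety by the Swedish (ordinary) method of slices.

FS = 2.78

Ordinary method of slices: FS = Σ[c'·Δl_i + (W_i cosα_i − u_i·Δl_i)·tanφ'] / Σ W_i sinα_i, with Δl_i = b_i / cosα_i.
Slice 1: Δl = 2.4/cos(-6.0°) = 2.413 m; N'_1 = 74·cos(-6.0°) − 4·2.413 = 63.9; c'Δl = 38.61; W sinα = -7.7
Slice 2: Δl = 2.6/cos17.5° = 2.726 m; N'_2 = 151·cos17.5° − 21·2.726 = 86.8; c'Δl = 43.62; W sinα = 45.4
Slice 3: Δl = 2.2/cos43.7° = 3.043 m; N'_3 = 64·cos43.7° − 8·3.043 = 21.9; c'Δl = 48.69; W sinα = 44.2
Σc'Δl = 130.9 kN/m; ΣN' = 172.6 kN/m; ΣW sinα = 81.9 kN/m
Resisting = 130.9 + 172.6·tan29.2° = 130.9 + 96.5 = 227.4 kN/m
FS = 227.4 / 81.9 = 2.777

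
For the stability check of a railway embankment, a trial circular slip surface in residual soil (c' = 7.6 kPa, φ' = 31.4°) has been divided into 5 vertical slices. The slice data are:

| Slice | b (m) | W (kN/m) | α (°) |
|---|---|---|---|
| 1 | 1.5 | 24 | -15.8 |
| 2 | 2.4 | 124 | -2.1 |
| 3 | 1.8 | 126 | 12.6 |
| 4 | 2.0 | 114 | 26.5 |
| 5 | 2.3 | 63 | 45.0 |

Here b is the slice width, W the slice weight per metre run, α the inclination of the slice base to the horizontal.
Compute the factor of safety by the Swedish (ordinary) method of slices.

FS = 3.04

Ordinary method of slices: FS = Σ[c'·Δl_i + (W_i cosα_i)·tanφ'] / Σ W_i sinα_i, with Δl_i = b_i / cosα_i.
Slice 1: Δl = 1.5/cos(-15.8°) = 1.559 m; N'_1 = 24·cos(-15.8°) = 23.1; c'Δl = 11.85; W sinα = -6.5
Slice 2: Δl = 2.4/cos(-2.1°) = 2.402 m; N'_2 = 124·cos(-2.1°) = 123.9; c'Δl = 18.25; W sinα = -4.5
Slice 3: Δl = 1.8/cos12.6° = 1.844 m; N'_3 = 126·cos12.6° = 123.0; c'Δl = 14.02; W sinα = 27.5
Slice 4: Δl = 2.0/cos26.5° = 2.235 m; N'_4 = 114·cos26.5° = 102.0; c'Δl = 16.98; W sinα = 50.9
Slice 5: Δl = 2.3/cos45.0° = 3.253 m; N'_5 = 63·cos45.0° = 44.5; c'Δl = 24.72; W sinα = 44.5
Σc'Δl = 85.8 kN/m; ΣN' = 416.5 kN/m; ΣW sinα = 111.8 kN/m
Resisting = 85.8 + 416.5·tan31.4° = 85.8 + 254.3 = 340.1 kN/m
FS = 340.1 / 111.8 = 3.041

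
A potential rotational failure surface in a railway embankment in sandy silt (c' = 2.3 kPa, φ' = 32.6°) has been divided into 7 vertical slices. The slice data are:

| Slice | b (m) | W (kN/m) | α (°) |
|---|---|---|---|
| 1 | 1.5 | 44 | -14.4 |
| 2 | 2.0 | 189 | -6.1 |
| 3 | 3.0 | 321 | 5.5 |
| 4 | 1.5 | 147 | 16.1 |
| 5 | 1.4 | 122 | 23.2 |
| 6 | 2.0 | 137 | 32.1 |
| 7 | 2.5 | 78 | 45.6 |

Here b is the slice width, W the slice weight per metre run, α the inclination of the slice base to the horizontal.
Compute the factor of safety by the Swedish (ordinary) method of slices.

FS = 3.03

Ordinary method of slices: FS = Σ[c'·Δl_i + (W_i cosα_i)·tanφ'] / Σ W_i sinα_i, with Δl_i = b_i / cosα_i.
Slice 1: Δl = 1.5/cos(-14.4°) = 1.549 m; N'_1 = 44·cos(-14.4°) = 42.6; c'Δl = 3.56; W sinα = -10.9
Slice 2: Δl = 2.0/cos(-6.1°) = 2.011 m; N'_2 = 189·cos(-6.1°) = 187.9; c'Δl = 4.63; W sinα = -20.1
Slice 3: Δl = 3.0/cos5.5° = 3.014 m; N'_3 = 321·cos5.5° = 319.5; c'Δl = 6.93; W sinα = 30.8
Slice 4: Δl = 1.5/cos16.1° = 1.561 m; N'_4 = 147·cos16.1° = 141.2; c'Δl = 3.59; W sinα = 40.8
Slice 5: Δl = 1.4/cos23.2° = 1.523 m; N'_5 = 122·cos23.2° = 112.1; c'Δl = 3.50; W sinα = 48.1
Slice 6: Δl = 2.0/cos32.1° = 2.361 m; N'_6 = 137·cos32.1° = 116.1; c'Δl = 5.43; W sinα = 72.8
Slice 7: Δl = 2.5/cos45.6° = 3.573 m; N'_7 = 78·cos45.6° = 54.6; c'Δl = 8.22; W sinα = 55.7
Σc'Δl = 35.9 kN/m; ΣN' = 974.1 kN/m; ΣW sinα = 217.1 kN/m
Resisting = 35.9 + 974.1·tan32.6° = 35.9 + 622.9 = 658.8 kN/m
FS = 658.8 / 217.1 = 3.035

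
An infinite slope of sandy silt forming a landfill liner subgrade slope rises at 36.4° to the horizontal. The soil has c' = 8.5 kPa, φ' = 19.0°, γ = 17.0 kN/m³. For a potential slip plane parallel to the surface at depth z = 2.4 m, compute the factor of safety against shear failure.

For an infinite slope with a slip plane parallel to the surface (no pore pressure): FS = [c' + γz cos²β tanφ'] / [γz sinβ cosβ].
γz = 17.0·2.4 = 40.80 kN/m²
Numerator = 8.5 + 40.80·cos²36.4°·tan19.0° = 8.5 + 40.80·0.6479·0.3443 = 17.601 kPa
Denominator = 40.80·sin36.4°·cos36.4° = 40.80·0.5934·0.8049 = 19.488 kPa
FS = 17.601 / 19.488 = 0.903

FS = 0.90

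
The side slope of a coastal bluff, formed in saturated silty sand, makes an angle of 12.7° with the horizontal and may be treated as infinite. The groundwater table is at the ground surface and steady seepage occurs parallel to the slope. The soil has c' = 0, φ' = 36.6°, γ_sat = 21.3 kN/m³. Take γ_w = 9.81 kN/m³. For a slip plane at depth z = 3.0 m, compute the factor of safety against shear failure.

FS = 1.78

With seepage parallel to the slope and the water table at the surface, the effective normal stress on the slip plane uses the buoyant unit weight γ' = γ_sat − γ_w while the driving shear stress uses γ_sat:
FS = [c' + γ' z cos²β tanφ'] / [γ_sat z sinβ cosβ]
(For c' = 0 this reduces to FS = (γ'/γ_sat)·tanφ'/tanβ.)
γ' = 21.3 − 9.81 = 11.49 kN/m³
Numerator = 0.0 + 11.49·3.0·cos²12.7°·tan36.6° = 0.0 + 11.49·3.0·0.9517·0.7427 = 24.362 kPa
Denominator = 21.3·3.0·sin12.7°·cos12.7° = 21.3·3.0·0.2198·0.9755 = 13.704 kPa
FS = 24.362 / 13.704 = 1.778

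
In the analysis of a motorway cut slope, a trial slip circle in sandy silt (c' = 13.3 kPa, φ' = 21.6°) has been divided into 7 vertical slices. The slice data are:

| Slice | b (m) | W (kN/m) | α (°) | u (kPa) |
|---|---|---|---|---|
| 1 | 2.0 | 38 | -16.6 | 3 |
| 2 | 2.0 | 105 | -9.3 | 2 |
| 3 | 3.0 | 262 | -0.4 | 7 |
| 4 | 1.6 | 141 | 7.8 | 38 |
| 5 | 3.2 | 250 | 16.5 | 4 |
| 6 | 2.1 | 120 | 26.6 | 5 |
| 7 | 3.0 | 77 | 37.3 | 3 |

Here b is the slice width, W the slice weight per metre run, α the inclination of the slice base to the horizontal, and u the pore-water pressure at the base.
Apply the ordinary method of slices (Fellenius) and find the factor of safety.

Ordinary method of slices: FS = Σ[c'·Δl_i + (W_i cosα_i − u_i·Δl_i)·tanφ'] / Σ W_i sinα_i, with Δl_i = b_i / cosα_i.
Slice 1: Δl = 2.0/cos(-16.6°) = 2.087 m; N'_1 = 38·cos(-16.6°) − 3·2.087 = 30.2; c'Δl = 27.76; W sinα = -10.9
Slice 2: Δl = 2.0/cos(-9.3°) = 2.027 m; N'_2 = 105·cos(-9.3°) − 2·2.027 = 99.6; c'Δl = 26.95; W sinα = -17.0
Slice 3: Δl = 3.0/cos(-0.4°) = 3.000 m; N'_3 = 262·cos(-0.4°) − 7·3.000 = 241.0; c'Δl = 39.90; W sinα = -1.8
Slice 4: Δl = 1.6/cos7.8° = 1.615 m; N'_4 = 141·cos7.8° − 38·1.615 = 78.3; c'Δl = 21.48; W sinα = 19.1
Slice 5: Δl = 3.2/cos16.5° = 3.337 m; N'_5 = 250·cos16.5° − 4·3.337 = 226.4; c'Δl = 44.39; W sinα = 71.0
Slice 6: Δl = 2.1/cos26.6° = 2.349 m; N'_6 = 120·cos26.6° − 5·2.349 = 95.6; c'Δl = 31.24; W sinα = 53.7
Slice 7: Δl = 3.0/cos37.3° = 3.771 m; N'_7 = 77·cos37.3° − 3·3.771 = 49.9; c'Δl = 50.16; W sinα = 46.7
Σc'Δl = 241.9 kN/m; ΣN' = 820.9 kN/m; ΣW sinα = 160.9 kN/m
Resisting = 241.9 + 820.9·tan21.6° = 241.9 + 325.0 = 566.9 kN/m
FS = 566.9 / 160.9 = 3.524

FS = 3.52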